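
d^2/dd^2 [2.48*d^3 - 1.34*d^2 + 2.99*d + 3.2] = 14.88*d - 2.68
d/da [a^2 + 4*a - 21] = 2*a + 4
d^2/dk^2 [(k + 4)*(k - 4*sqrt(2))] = 2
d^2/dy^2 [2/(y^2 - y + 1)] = 4*(-y^2 + y + (2*y - 1)^2 - 1)/(y^2 - y + 1)^3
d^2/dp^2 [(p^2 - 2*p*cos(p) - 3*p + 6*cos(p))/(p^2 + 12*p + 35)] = 2*(p^5*cos(p) - 2*p^4*sin(p) + 21*p^4*cos(p) - 12*p^3*sin(p) + 140*p^3*cos(p) - 15*p^3 + 216*sqrt(2)*p^2*sin(p + pi/4) - 105*p^2 + 2124*p*sin(p) - 869*p*cos(p) + 315*p + 4970*sin(p) - 2181*cos(p) + 2485)/(p^2 + 12*p + 35)^3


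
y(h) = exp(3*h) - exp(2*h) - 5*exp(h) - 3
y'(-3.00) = -0.25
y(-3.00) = -3.25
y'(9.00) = 1596013361351.70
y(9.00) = 531982540114.24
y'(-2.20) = -0.57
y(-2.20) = -3.56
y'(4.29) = 1154430.49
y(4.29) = 382789.24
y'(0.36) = -2.44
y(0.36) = -9.28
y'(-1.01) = -1.94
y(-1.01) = -4.91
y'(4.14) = 734917.20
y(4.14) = 243445.33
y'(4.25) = 1023475.62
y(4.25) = 339283.60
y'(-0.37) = -3.42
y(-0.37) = -6.60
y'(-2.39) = -0.47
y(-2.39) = -3.47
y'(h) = 3*exp(3*h) - 2*exp(2*h) - 5*exp(h)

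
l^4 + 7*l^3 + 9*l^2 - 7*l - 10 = (l - 1)*(l + 1)*(l + 2)*(l + 5)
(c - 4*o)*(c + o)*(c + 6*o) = c^3 + 3*c^2*o - 22*c*o^2 - 24*o^3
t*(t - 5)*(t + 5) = t^3 - 25*t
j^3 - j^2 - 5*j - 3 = (j - 3)*(j + 1)^2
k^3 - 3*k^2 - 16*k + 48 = (k - 4)*(k - 3)*(k + 4)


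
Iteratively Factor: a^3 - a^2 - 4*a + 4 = (a + 2)*(a^2 - 3*a + 2) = (a - 1)*(a + 2)*(a - 2)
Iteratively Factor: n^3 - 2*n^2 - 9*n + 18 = (n - 3)*(n^2 + n - 6) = (n - 3)*(n + 3)*(n - 2)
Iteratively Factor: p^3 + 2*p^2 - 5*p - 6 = (p - 2)*(p^2 + 4*p + 3) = (p - 2)*(p + 3)*(p + 1)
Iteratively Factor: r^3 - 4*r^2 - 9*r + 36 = (r + 3)*(r^2 - 7*r + 12) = (r - 3)*(r + 3)*(r - 4)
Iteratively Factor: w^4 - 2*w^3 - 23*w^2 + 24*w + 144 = (w - 4)*(w^3 + 2*w^2 - 15*w - 36) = (w - 4)*(w + 3)*(w^2 - w - 12) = (w - 4)^2*(w + 3)*(w + 3)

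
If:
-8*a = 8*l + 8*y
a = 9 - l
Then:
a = 9 - l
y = -9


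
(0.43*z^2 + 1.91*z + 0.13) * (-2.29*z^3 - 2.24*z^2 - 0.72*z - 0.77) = -0.9847*z^5 - 5.3371*z^4 - 4.8857*z^3 - 1.9975*z^2 - 1.5643*z - 0.1001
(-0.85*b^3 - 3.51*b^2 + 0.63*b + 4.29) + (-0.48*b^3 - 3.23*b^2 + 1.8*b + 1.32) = -1.33*b^3 - 6.74*b^2 + 2.43*b + 5.61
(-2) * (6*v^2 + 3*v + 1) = -12*v^2 - 6*v - 2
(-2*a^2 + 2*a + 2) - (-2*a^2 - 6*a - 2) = 8*a + 4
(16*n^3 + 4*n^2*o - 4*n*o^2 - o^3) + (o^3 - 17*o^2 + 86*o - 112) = 16*n^3 + 4*n^2*o - 4*n*o^2 - 17*o^2 + 86*o - 112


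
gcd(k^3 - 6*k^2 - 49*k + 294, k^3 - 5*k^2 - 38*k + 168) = k - 7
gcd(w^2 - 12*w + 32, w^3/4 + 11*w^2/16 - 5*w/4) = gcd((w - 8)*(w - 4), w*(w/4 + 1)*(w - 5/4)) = 1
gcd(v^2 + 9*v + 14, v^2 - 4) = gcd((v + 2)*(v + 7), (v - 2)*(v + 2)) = v + 2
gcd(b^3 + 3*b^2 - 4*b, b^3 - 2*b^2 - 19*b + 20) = b^2 + 3*b - 4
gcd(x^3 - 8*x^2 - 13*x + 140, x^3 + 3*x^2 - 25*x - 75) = x - 5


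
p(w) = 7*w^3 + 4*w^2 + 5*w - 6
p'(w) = 21*w^2 + 8*w + 5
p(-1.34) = -22.36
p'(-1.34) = 31.99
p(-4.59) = -621.60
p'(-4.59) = 410.71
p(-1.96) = -53.14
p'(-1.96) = 69.99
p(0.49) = -1.77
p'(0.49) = 13.96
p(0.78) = 3.66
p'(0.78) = 24.02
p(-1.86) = -46.51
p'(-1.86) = 62.77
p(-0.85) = -11.66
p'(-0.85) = 13.37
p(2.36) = 120.09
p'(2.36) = 140.84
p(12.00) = 12726.00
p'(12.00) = 3125.00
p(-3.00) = -174.00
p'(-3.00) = 170.00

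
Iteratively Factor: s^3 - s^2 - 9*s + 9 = (s - 3)*(s^2 + 2*s - 3) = (s - 3)*(s - 1)*(s + 3)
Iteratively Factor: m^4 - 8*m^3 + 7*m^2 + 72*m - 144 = (m + 3)*(m^3 - 11*m^2 + 40*m - 48) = (m - 4)*(m + 3)*(m^2 - 7*m + 12) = (m - 4)^2*(m + 3)*(m - 3)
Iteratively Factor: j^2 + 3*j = (j)*(j + 3)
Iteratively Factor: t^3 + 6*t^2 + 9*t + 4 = (t + 1)*(t^2 + 5*t + 4) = (t + 1)*(t + 4)*(t + 1)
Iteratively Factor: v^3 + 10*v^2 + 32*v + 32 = (v + 4)*(v^2 + 6*v + 8) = (v + 2)*(v + 4)*(v + 4)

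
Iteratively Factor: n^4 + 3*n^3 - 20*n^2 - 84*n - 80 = (n + 2)*(n^3 + n^2 - 22*n - 40) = (n - 5)*(n + 2)*(n^2 + 6*n + 8) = (n - 5)*(n + 2)*(n + 4)*(n + 2)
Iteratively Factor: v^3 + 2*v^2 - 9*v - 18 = (v - 3)*(v^2 + 5*v + 6) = (v - 3)*(v + 3)*(v + 2)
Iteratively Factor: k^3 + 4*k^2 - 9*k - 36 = (k + 4)*(k^2 - 9) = (k - 3)*(k + 4)*(k + 3)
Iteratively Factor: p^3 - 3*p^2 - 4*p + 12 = (p - 3)*(p^2 - 4) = (p - 3)*(p + 2)*(p - 2)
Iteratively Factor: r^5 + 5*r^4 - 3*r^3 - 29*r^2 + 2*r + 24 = (r + 4)*(r^4 + r^3 - 7*r^2 - r + 6) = (r + 1)*(r + 4)*(r^3 - 7*r + 6) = (r - 1)*(r + 1)*(r + 4)*(r^2 + r - 6) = (r - 1)*(r + 1)*(r + 3)*(r + 4)*(r - 2)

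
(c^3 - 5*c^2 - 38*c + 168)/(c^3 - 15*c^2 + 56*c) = (c^2 + 2*c - 24)/(c*(c - 8))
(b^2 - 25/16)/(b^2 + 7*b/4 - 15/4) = (b + 5/4)/(b + 3)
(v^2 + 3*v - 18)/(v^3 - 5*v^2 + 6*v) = (v + 6)/(v*(v - 2))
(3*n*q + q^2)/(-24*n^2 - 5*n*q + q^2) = q/(-8*n + q)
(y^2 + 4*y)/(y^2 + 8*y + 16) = y/(y + 4)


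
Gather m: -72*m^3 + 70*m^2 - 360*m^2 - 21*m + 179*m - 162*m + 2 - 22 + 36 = -72*m^3 - 290*m^2 - 4*m + 16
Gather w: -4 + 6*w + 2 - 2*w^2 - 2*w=-2*w^2 + 4*w - 2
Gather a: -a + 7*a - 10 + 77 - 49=6*a + 18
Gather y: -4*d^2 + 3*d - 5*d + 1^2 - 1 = -4*d^2 - 2*d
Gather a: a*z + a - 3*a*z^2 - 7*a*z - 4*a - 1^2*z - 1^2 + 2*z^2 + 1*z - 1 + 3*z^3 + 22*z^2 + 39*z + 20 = a*(-3*z^2 - 6*z - 3) + 3*z^3 + 24*z^2 + 39*z + 18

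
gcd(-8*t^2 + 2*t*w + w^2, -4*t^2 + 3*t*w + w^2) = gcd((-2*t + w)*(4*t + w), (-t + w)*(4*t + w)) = 4*t + w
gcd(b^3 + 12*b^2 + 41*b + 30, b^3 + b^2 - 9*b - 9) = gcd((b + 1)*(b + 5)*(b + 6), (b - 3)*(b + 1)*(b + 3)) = b + 1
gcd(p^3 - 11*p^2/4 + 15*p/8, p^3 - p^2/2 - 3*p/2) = p^2 - 3*p/2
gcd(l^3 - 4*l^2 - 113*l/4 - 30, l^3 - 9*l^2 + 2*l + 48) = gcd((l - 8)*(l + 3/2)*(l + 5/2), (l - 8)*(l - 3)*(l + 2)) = l - 8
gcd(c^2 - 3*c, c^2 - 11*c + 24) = c - 3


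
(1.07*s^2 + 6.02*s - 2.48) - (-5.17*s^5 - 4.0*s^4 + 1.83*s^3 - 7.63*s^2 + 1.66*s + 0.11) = 5.17*s^5 + 4.0*s^4 - 1.83*s^3 + 8.7*s^2 + 4.36*s - 2.59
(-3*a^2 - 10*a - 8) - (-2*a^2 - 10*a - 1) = -a^2 - 7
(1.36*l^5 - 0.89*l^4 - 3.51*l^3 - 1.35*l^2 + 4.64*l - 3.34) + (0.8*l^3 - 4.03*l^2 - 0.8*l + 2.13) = 1.36*l^5 - 0.89*l^4 - 2.71*l^3 - 5.38*l^2 + 3.84*l - 1.21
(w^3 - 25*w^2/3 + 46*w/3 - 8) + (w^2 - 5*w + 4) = w^3 - 22*w^2/3 + 31*w/3 - 4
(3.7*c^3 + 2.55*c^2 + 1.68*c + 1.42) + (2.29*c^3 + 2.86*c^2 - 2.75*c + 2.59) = 5.99*c^3 + 5.41*c^2 - 1.07*c + 4.01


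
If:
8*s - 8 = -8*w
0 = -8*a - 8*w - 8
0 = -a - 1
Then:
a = -1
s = 1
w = 0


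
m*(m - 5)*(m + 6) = m^3 + m^2 - 30*m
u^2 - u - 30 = (u - 6)*(u + 5)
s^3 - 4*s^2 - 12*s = s*(s - 6)*(s + 2)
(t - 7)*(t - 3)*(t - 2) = t^3 - 12*t^2 + 41*t - 42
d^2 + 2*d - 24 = (d - 4)*(d + 6)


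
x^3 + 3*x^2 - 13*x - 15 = (x - 3)*(x + 1)*(x + 5)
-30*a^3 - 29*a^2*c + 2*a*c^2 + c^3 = (-5*a + c)*(a + c)*(6*a + c)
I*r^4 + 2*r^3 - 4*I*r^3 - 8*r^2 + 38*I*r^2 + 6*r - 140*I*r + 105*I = (r - 3)*(r - 7*I)*(r + 5*I)*(I*r - I)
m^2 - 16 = (m - 4)*(m + 4)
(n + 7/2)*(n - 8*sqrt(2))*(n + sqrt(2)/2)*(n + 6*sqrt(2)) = n^4 - 3*sqrt(2)*n^3/2 + 7*n^3/2 - 98*n^2 - 21*sqrt(2)*n^2/4 - 343*n - 48*sqrt(2)*n - 168*sqrt(2)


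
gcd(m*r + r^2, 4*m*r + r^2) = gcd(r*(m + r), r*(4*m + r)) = r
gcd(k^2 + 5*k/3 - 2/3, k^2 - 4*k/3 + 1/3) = k - 1/3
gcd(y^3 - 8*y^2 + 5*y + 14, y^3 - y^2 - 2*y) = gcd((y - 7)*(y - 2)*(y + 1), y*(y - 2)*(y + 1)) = y^2 - y - 2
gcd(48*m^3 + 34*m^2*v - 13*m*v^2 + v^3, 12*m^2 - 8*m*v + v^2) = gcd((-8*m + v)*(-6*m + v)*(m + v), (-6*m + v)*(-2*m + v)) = -6*m + v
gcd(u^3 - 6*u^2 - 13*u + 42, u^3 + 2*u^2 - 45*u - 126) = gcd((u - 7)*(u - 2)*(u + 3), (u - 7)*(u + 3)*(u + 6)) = u^2 - 4*u - 21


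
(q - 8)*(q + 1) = q^2 - 7*q - 8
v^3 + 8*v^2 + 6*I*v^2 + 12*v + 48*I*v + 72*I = (v + 2)*(v + 6)*(v + 6*I)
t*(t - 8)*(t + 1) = t^3 - 7*t^2 - 8*t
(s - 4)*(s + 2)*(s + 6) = s^3 + 4*s^2 - 20*s - 48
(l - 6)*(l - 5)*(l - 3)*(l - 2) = l^4 - 16*l^3 + 91*l^2 - 216*l + 180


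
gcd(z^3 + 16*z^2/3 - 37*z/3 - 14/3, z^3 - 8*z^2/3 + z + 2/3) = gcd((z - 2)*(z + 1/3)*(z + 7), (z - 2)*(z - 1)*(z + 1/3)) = z^2 - 5*z/3 - 2/3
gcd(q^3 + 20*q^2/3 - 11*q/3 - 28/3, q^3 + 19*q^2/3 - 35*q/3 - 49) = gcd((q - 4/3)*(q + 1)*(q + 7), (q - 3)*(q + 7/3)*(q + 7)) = q + 7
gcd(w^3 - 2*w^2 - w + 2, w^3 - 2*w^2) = w - 2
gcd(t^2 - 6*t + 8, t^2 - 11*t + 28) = t - 4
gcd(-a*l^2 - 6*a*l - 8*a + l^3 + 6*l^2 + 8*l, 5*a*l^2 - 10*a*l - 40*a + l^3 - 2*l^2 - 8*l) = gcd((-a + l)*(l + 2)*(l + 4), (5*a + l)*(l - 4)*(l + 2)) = l + 2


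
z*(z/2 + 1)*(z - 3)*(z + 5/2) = z^4/2 + 3*z^3/4 - 17*z^2/4 - 15*z/2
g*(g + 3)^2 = g^3 + 6*g^2 + 9*g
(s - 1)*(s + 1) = s^2 - 1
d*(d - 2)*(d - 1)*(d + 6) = d^4 + 3*d^3 - 16*d^2 + 12*d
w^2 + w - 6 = (w - 2)*(w + 3)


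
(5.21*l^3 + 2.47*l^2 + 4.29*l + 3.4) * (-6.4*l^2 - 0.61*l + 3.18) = -33.344*l^5 - 18.9861*l^4 - 12.3949*l^3 - 16.5223*l^2 + 11.5682*l + 10.812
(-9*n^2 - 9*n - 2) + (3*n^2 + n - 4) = -6*n^2 - 8*n - 6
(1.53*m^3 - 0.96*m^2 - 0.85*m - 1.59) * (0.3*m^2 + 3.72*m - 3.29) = 0.459*m^5 + 5.4036*m^4 - 8.8599*m^3 - 0.4806*m^2 - 3.1183*m + 5.2311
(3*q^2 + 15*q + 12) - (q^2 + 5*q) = 2*q^2 + 10*q + 12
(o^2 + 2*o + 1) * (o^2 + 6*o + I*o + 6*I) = o^4 + 8*o^3 + I*o^3 + 13*o^2 + 8*I*o^2 + 6*o + 13*I*o + 6*I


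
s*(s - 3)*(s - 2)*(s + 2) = s^4 - 3*s^3 - 4*s^2 + 12*s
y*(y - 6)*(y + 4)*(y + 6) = y^4 + 4*y^3 - 36*y^2 - 144*y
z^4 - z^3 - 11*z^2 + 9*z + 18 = (z - 3)*(z - 2)*(z + 1)*(z + 3)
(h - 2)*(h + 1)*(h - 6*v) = h^3 - 6*h^2*v - h^2 + 6*h*v - 2*h + 12*v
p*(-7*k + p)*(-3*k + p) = 21*k^2*p - 10*k*p^2 + p^3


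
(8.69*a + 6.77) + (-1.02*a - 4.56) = 7.67*a + 2.21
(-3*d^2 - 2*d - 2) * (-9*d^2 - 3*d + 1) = 27*d^4 + 27*d^3 + 21*d^2 + 4*d - 2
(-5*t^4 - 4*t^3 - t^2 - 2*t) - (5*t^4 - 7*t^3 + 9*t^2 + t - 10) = -10*t^4 + 3*t^3 - 10*t^2 - 3*t + 10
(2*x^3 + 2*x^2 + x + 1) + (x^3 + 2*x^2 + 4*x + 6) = 3*x^3 + 4*x^2 + 5*x + 7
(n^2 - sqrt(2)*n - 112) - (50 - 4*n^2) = 5*n^2 - sqrt(2)*n - 162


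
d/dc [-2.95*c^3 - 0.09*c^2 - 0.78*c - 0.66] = -8.85*c^2 - 0.18*c - 0.78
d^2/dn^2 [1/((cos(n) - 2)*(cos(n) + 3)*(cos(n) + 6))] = (-220*(1 - cos(n)^2)^2 + 12*sin(n)^6 + 3*cos(n)^6 - 77*cos(n)^5 - 212*cos(n)^3 - 1118*cos(n)^2 + 216*cos(n) + 712)/((cos(n) - 2)^3*(cos(n) + 3)^3*(cos(n) + 6)^3)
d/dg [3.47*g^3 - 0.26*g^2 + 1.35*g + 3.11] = 10.41*g^2 - 0.52*g + 1.35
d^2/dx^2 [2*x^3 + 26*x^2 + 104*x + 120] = 12*x + 52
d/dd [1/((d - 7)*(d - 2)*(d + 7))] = (-(d - 7)*(d - 2) - (d - 7)*(d + 7) - (d - 2)*(d + 7))/((d - 7)^2*(d - 2)^2*(d + 7)^2)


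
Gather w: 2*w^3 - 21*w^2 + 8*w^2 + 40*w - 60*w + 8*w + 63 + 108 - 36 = 2*w^3 - 13*w^2 - 12*w + 135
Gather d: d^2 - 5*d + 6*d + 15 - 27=d^2 + d - 12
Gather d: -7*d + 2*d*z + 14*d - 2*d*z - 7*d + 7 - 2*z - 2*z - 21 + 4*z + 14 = 0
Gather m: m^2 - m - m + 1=m^2 - 2*m + 1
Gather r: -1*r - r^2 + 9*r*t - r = -r^2 + r*(9*t - 2)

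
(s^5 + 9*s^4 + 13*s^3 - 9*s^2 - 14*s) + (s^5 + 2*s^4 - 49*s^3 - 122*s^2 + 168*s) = 2*s^5 + 11*s^4 - 36*s^3 - 131*s^2 + 154*s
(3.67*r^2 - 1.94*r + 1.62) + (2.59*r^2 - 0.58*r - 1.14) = 6.26*r^2 - 2.52*r + 0.48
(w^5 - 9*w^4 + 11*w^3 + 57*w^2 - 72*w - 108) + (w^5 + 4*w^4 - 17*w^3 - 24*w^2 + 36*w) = 2*w^5 - 5*w^4 - 6*w^3 + 33*w^2 - 36*w - 108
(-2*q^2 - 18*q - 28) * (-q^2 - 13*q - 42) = 2*q^4 + 44*q^3 + 346*q^2 + 1120*q + 1176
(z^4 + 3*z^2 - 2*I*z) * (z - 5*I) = z^5 - 5*I*z^4 + 3*z^3 - 17*I*z^2 - 10*z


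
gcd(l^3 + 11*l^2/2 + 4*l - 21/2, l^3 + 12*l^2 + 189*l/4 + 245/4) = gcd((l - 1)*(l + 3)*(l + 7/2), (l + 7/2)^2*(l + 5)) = l + 7/2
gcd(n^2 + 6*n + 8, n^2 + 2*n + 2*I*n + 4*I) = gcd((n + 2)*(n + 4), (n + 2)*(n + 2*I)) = n + 2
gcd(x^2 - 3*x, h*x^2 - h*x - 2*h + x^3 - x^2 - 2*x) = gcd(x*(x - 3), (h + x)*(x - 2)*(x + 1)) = 1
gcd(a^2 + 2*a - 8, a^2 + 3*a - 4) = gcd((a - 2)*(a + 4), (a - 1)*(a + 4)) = a + 4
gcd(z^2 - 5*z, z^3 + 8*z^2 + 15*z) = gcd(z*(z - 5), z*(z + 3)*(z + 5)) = z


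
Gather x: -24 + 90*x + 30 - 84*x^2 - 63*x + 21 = -84*x^2 + 27*x + 27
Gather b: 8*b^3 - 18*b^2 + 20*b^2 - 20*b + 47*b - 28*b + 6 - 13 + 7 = 8*b^3 + 2*b^2 - b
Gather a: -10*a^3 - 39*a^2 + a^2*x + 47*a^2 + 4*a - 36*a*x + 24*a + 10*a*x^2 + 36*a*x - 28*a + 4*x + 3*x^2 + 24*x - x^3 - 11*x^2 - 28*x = -10*a^3 + a^2*(x + 8) + 10*a*x^2 - x^3 - 8*x^2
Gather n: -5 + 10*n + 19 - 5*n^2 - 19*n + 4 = -5*n^2 - 9*n + 18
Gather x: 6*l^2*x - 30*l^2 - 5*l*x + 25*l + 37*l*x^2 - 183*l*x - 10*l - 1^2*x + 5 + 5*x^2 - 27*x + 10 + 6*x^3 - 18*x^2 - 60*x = -30*l^2 + 15*l + 6*x^3 + x^2*(37*l - 13) + x*(6*l^2 - 188*l - 88) + 15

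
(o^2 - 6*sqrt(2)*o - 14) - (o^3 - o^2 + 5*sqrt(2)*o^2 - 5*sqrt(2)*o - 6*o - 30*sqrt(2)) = -o^3 - 5*sqrt(2)*o^2 + 2*o^2 - sqrt(2)*o + 6*o - 14 + 30*sqrt(2)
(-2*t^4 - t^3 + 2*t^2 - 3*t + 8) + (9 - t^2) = -2*t^4 - t^3 + t^2 - 3*t + 17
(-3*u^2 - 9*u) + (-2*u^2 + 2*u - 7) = -5*u^2 - 7*u - 7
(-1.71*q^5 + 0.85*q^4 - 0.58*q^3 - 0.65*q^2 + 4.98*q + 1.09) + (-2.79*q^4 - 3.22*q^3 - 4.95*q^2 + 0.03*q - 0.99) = -1.71*q^5 - 1.94*q^4 - 3.8*q^3 - 5.6*q^2 + 5.01*q + 0.1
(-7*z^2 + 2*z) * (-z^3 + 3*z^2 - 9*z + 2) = 7*z^5 - 23*z^4 + 69*z^3 - 32*z^2 + 4*z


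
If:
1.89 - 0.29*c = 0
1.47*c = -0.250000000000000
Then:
No Solution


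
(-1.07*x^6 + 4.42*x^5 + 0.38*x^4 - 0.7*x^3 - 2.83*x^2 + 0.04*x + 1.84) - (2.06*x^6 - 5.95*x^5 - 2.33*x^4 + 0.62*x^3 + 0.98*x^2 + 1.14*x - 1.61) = -3.13*x^6 + 10.37*x^5 + 2.71*x^4 - 1.32*x^3 - 3.81*x^2 - 1.1*x + 3.45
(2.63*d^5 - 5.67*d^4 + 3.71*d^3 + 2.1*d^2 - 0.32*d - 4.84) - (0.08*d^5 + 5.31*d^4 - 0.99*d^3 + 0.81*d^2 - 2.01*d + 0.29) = 2.55*d^5 - 10.98*d^4 + 4.7*d^3 + 1.29*d^2 + 1.69*d - 5.13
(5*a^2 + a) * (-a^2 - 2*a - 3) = -5*a^4 - 11*a^3 - 17*a^2 - 3*a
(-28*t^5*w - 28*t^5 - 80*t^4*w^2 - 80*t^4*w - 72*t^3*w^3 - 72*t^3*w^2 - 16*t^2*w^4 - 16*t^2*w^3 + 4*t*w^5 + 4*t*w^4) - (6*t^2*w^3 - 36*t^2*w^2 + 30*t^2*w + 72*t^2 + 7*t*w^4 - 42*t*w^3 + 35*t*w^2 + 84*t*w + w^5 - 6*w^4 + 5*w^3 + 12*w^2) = -28*t^5*w - 28*t^5 - 80*t^4*w^2 - 80*t^4*w - 72*t^3*w^3 - 72*t^3*w^2 - 16*t^2*w^4 - 22*t^2*w^3 + 36*t^2*w^2 - 30*t^2*w - 72*t^2 + 4*t*w^5 - 3*t*w^4 + 42*t*w^3 - 35*t*w^2 - 84*t*w - w^5 + 6*w^4 - 5*w^3 - 12*w^2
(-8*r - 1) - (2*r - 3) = 2 - 10*r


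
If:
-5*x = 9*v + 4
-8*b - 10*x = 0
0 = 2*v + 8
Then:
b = -8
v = -4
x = 32/5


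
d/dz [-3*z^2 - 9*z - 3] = -6*z - 9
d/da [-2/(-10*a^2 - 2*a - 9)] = 4*(-10*a - 1)/(10*a^2 + 2*a + 9)^2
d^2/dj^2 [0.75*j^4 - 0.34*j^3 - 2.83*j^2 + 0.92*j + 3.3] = 9.0*j^2 - 2.04*j - 5.66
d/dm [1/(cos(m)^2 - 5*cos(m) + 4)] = (2*cos(m) - 5)*sin(m)/(cos(m)^2 - 5*cos(m) + 4)^2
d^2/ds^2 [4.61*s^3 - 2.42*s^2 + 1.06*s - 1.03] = 27.66*s - 4.84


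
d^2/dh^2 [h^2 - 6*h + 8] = 2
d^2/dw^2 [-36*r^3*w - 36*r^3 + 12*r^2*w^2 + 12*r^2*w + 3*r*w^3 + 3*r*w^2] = 6*r*(4*r + 3*w + 1)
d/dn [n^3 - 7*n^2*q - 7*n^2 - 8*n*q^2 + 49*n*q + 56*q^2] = 3*n^2 - 14*n*q - 14*n - 8*q^2 + 49*q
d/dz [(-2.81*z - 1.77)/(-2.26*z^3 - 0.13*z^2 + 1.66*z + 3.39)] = (6.3506*z^3 + 0.3653*z^2 - 4.6646*z - (2.81*z + 1.77)*(6.78*z^2 + 0.26*z - 1.66) - 9.5259)/(2.26*z^3 + 0.13*z^2 - 1.66*z - 3.39)^2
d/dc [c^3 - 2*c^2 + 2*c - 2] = 3*c^2 - 4*c + 2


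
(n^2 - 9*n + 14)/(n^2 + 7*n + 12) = (n^2 - 9*n + 14)/(n^2 + 7*n + 12)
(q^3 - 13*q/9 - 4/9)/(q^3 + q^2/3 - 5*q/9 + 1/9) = (9*q^2 - 9*q - 4)/(9*q^2 - 6*q + 1)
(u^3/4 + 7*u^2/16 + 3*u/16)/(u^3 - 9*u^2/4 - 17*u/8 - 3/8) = u*(4*u^2 + 7*u + 3)/(2*(8*u^3 - 18*u^2 - 17*u - 3))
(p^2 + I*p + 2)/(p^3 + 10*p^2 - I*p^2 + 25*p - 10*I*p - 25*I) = (p + 2*I)/(p^2 + 10*p + 25)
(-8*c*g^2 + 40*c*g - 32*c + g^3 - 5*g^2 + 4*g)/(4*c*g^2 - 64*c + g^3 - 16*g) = (-8*c*g + 8*c + g^2 - g)/(4*c*g + 16*c + g^2 + 4*g)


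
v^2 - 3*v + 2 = (v - 2)*(v - 1)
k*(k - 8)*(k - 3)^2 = k^4 - 14*k^3 + 57*k^2 - 72*k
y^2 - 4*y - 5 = (y - 5)*(y + 1)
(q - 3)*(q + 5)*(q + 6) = q^3 + 8*q^2 - 3*q - 90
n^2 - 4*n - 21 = (n - 7)*(n + 3)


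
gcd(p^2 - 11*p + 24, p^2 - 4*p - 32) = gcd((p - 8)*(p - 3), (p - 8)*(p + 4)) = p - 8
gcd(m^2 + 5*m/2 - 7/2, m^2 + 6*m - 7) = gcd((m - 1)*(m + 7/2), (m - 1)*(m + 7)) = m - 1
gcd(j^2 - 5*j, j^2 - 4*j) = j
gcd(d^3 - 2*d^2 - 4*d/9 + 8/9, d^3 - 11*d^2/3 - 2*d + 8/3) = d - 2/3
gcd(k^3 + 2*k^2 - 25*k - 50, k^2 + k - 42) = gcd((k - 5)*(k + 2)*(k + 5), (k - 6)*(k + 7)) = 1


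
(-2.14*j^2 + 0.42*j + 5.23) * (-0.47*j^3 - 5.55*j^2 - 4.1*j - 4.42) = 1.0058*j^5 + 11.6796*j^4 + 3.9849*j^3 - 21.2897*j^2 - 23.2994*j - 23.1166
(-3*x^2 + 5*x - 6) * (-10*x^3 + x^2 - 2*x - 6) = 30*x^5 - 53*x^4 + 71*x^3 + 2*x^2 - 18*x + 36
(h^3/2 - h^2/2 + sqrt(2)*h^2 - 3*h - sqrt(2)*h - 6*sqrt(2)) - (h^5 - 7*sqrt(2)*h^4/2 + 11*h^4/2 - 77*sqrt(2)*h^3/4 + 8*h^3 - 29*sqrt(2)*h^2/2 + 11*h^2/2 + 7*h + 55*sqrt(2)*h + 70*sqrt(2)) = -h^5 - 11*h^4/2 + 7*sqrt(2)*h^4/2 - 15*h^3/2 + 77*sqrt(2)*h^3/4 - 6*h^2 + 31*sqrt(2)*h^2/2 - 56*sqrt(2)*h - 10*h - 76*sqrt(2)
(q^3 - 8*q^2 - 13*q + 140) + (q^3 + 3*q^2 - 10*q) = 2*q^3 - 5*q^2 - 23*q + 140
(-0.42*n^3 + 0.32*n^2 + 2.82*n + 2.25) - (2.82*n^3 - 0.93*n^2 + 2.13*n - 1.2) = -3.24*n^3 + 1.25*n^2 + 0.69*n + 3.45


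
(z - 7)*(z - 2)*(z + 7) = z^3 - 2*z^2 - 49*z + 98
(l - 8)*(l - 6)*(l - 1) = l^3 - 15*l^2 + 62*l - 48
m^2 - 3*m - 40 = (m - 8)*(m + 5)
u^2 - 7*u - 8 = (u - 8)*(u + 1)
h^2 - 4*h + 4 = (h - 2)^2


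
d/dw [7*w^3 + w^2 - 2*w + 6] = 21*w^2 + 2*w - 2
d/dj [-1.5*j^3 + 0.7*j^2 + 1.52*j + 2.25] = -4.5*j^2 + 1.4*j + 1.52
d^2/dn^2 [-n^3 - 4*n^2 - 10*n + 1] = -6*n - 8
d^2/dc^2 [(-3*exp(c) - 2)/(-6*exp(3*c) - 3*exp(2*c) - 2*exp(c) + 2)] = (432*exp(6*c) + 810*exp(5*c) + 279*exp(4*c) + 570*exp(3*c) + 360*exp(2*c) + 68*exp(c) + 20)*exp(c)/(216*exp(9*c) + 324*exp(8*c) + 378*exp(7*c) + 27*exp(6*c) - 90*exp(5*c) - 162*exp(4*c) + 8*exp(3*c) + 12*exp(2*c) + 24*exp(c) - 8)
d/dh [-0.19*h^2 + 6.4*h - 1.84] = 6.4 - 0.38*h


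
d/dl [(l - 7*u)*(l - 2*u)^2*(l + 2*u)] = 4*l^3 - 27*l^2*u + 20*l*u^2 + 36*u^3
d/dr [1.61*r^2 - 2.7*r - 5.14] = 3.22*r - 2.7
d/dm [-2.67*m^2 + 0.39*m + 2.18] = 0.39 - 5.34*m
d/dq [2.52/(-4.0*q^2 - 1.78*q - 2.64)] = (20.16*q + 4.4856)/(4.0*q^2 + 1.78*q + 2.64)^2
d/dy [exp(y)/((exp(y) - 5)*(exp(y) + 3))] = (-exp(2*y) - 15)*exp(y)/(exp(4*y) - 4*exp(3*y) - 26*exp(2*y) + 60*exp(y) + 225)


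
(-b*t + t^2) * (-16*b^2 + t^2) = 16*b^3*t - 16*b^2*t^2 - b*t^3 + t^4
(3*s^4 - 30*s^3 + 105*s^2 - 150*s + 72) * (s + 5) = 3*s^5 - 15*s^4 - 45*s^3 + 375*s^2 - 678*s + 360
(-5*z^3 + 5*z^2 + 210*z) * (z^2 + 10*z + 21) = -5*z^5 - 45*z^4 + 155*z^3 + 2205*z^2 + 4410*z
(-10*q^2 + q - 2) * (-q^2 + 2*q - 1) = 10*q^4 - 21*q^3 + 14*q^2 - 5*q + 2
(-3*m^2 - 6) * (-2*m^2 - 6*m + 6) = 6*m^4 + 18*m^3 - 6*m^2 + 36*m - 36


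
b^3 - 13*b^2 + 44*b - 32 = (b - 8)*(b - 4)*(b - 1)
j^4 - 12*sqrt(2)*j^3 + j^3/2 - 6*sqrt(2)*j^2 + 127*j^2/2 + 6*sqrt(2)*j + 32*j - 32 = (j - 1/2)*(j + 1)*(j - 8*sqrt(2))*(j - 4*sqrt(2))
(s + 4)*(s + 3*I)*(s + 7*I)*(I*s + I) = I*s^4 - 10*s^3 + 5*I*s^3 - 50*s^2 - 17*I*s^2 - 40*s - 105*I*s - 84*I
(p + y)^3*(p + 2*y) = p^4 + 5*p^3*y + 9*p^2*y^2 + 7*p*y^3 + 2*y^4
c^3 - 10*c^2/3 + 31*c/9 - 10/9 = (c - 5/3)*(c - 1)*(c - 2/3)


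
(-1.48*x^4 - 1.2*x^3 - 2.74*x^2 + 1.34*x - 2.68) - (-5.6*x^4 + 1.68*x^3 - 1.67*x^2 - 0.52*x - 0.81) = 4.12*x^4 - 2.88*x^3 - 1.07*x^2 + 1.86*x - 1.87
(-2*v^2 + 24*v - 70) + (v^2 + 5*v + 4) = -v^2 + 29*v - 66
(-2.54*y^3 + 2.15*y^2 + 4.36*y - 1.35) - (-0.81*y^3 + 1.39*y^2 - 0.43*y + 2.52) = -1.73*y^3 + 0.76*y^2 + 4.79*y - 3.87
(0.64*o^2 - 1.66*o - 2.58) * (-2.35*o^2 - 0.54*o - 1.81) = -1.504*o^4 + 3.5554*o^3 + 5.801*o^2 + 4.3978*o + 4.6698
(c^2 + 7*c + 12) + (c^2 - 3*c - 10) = 2*c^2 + 4*c + 2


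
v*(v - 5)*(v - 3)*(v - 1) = v^4 - 9*v^3 + 23*v^2 - 15*v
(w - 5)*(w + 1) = w^2 - 4*w - 5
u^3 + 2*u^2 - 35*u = u*(u - 5)*(u + 7)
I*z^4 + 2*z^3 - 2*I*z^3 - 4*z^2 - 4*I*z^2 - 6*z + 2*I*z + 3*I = (z - 3)*(z + 1)*(z - I)*(I*z + 1)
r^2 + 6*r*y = r*(r + 6*y)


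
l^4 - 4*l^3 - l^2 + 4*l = l*(l - 4)*(l - 1)*(l + 1)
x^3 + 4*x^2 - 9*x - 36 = (x - 3)*(x + 3)*(x + 4)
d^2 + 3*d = d*(d + 3)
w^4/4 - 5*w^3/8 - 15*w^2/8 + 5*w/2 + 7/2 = (w/2 + 1/2)*(w/2 + 1)*(w - 7/2)*(w - 2)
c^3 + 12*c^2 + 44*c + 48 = (c + 2)*(c + 4)*(c + 6)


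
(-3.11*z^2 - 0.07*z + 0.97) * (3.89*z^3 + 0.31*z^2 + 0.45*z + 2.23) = -12.0979*z^5 - 1.2364*z^4 + 2.3521*z^3 - 6.6661*z^2 + 0.2804*z + 2.1631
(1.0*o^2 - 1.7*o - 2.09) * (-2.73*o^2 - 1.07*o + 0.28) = -2.73*o^4 + 3.571*o^3 + 7.8047*o^2 + 1.7603*o - 0.5852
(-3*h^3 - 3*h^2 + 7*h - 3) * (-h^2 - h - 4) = 3*h^5 + 6*h^4 + 8*h^3 + 8*h^2 - 25*h + 12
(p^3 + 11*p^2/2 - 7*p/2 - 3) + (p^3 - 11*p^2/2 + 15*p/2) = 2*p^3 + 4*p - 3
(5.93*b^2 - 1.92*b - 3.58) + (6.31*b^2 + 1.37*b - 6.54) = 12.24*b^2 - 0.55*b - 10.12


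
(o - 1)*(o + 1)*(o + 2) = o^3 + 2*o^2 - o - 2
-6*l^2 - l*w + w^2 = (-3*l + w)*(2*l + w)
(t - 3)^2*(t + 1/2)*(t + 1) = t^4 - 9*t^3/2 + t^2/2 + 21*t/2 + 9/2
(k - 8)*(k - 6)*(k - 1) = k^3 - 15*k^2 + 62*k - 48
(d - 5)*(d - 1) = d^2 - 6*d + 5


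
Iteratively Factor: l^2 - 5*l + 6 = (l - 2)*(l - 3)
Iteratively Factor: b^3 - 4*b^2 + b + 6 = (b - 2)*(b^2 - 2*b - 3) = (b - 2)*(b + 1)*(b - 3)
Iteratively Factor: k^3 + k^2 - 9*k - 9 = (k - 3)*(k^2 + 4*k + 3) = (k - 3)*(k + 3)*(k + 1)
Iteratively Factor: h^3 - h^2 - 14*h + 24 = (h - 2)*(h^2 + h - 12) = (h - 2)*(h + 4)*(h - 3)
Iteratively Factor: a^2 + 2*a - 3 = (a + 3)*(a - 1)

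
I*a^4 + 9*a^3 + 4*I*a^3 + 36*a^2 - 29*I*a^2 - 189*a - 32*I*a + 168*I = (a - 3)*(a + 7)*(a - 8*I)*(I*a + 1)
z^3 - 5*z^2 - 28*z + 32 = (z - 8)*(z - 1)*(z + 4)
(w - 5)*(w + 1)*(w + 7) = w^3 + 3*w^2 - 33*w - 35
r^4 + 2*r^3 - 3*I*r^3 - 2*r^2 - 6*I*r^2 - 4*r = r*(r + 2)*(r - 2*I)*(r - I)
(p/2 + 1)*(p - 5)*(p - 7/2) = p^3/2 - 13*p^2/4 + p/4 + 35/2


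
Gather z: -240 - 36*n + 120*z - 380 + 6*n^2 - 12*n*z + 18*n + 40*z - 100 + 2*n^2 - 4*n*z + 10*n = 8*n^2 - 8*n + z*(160 - 16*n) - 720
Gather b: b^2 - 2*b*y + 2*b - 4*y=b^2 + b*(2 - 2*y) - 4*y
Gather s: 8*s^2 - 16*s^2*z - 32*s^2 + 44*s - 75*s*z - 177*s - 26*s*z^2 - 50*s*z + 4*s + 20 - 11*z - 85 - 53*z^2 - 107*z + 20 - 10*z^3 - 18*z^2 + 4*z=s^2*(-16*z - 24) + s*(-26*z^2 - 125*z - 129) - 10*z^3 - 71*z^2 - 114*z - 45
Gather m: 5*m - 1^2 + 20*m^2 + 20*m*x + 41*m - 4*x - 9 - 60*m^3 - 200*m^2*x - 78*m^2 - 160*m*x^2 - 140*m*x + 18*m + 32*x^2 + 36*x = -60*m^3 + m^2*(-200*x - 58) + m*(-160*x^2 - 120*x + 64) + 32*x^2 + 32*x - 10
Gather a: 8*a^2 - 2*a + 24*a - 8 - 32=8*a^2 + 22*a - 40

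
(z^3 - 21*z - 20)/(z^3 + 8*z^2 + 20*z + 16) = (z^2 - 4*z - 5)/(z^2 + 4*z + 4)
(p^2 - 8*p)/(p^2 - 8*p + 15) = p*(p - 8)/(p^2 - 8*p + 15)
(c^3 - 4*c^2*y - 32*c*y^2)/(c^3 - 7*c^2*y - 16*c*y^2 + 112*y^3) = c*(c - 8*y)/(c^2 - 11*c*y + 28*y^2)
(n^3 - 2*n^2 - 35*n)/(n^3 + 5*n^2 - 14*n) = (n^2 - 2*n - 35)/(n^2 + 5*n - 14)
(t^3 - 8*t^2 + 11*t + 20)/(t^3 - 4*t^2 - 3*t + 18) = (t^3 - 8*t^2 + 11*t + 20)/(t^3 - 4*t^2 - 3*t + 18)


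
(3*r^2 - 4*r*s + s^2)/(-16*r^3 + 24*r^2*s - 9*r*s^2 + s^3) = (-3*r + s)/(16*r^2 - 8*r*s + s^2)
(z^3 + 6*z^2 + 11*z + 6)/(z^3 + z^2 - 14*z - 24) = (z + 1)/(z - 4)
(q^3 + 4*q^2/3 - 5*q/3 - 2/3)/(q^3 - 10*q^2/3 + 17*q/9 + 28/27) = 9*(q^2 + q - 2)/(9*q^2 - 33*q + 28)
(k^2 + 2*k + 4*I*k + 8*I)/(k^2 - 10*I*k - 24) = (k^2 + k*(2 + 4*I) + 8*I)/(k^2 - 10*I*k - 24)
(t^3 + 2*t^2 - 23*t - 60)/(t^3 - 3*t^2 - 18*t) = (t^2 - t - 20)/(t*(t - 6))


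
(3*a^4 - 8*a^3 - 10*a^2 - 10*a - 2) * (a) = 3*a^5 - 8*a^4 - 10*a^3 - 10*a^2 - 2*a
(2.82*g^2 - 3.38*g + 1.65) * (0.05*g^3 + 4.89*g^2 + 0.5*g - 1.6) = 0.141*g^5 + 13.6208*g^4 - 15.0357*g^3 + 1.8665*g^2 + 6.233*g - 2.64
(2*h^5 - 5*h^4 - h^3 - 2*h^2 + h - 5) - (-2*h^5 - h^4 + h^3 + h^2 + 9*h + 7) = 4*h^5 - 4*h^4 - 2*h^3 - 3*h^2 - 8*h - 12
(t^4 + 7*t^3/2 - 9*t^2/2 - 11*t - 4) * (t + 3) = t^5 + 13*t^4/2 + 6*t^3 - 49*t^2/2 - 37*t - 12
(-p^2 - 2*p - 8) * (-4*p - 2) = 4*p^3 + 10*p^2 + 36*p + 16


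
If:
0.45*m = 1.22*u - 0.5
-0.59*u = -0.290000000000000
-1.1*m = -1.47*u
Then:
No Solution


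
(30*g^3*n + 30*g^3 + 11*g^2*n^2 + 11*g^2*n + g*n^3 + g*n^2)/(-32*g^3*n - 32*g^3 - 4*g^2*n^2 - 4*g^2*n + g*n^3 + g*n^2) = (-30*g^2 - 11*g*n - n^2)/(32*g^2 + 4*g*n - n^2)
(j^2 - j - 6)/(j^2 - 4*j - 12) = (j - 3)/(j - 6)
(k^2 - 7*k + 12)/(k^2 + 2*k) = (k^2 - 7*k + 12)/(k*(k + 2))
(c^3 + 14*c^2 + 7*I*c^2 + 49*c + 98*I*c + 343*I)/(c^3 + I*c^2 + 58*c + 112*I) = (c^2 + 14*c + 49)/(c^2 - 6*I*c + 16)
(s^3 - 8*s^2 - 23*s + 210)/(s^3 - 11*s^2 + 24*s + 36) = (s^2 - 2*s - 35)/(s^2 - 5*s - 6)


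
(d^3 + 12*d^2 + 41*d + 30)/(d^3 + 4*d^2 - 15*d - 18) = (d + 5)/(d - 3)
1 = 1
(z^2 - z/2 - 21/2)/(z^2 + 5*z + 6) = (z - 7/2)/(z + 2)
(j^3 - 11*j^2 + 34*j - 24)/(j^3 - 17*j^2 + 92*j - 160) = (j^2 - 7*j + 6)/(j^2 - 13*j + 40)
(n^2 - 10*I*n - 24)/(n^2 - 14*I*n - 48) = (n - 4*I)/(n - 8*I)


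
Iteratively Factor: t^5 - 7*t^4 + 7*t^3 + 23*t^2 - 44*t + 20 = (t - 1)*(t^4 - 6*t^3 + t^2 + 24*t - 20) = (t - 1)^2*(t^3 - 5*t^2 - 4*t + 20) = (t - 2)*(t - 1)^2*(t^2 - 3*t - 10) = (t - 5)*(t - 2)*(t - 1)^2*(t + 2)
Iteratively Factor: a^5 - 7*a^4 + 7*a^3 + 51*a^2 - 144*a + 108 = (a + 3)*(a^4 - 10*a^3 + 37*a^2 - 60*a + 36) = (a - 3)*(a + 3)*(a^3 - 7*a^2 + 16*a - 12) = (a - 3)^2*(a + 3)*(a^2 - 4*a + 4) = (a - 3)^2*(a - 2)*(a + 3)*(a - 2)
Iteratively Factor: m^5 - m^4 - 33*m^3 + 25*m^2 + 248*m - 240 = (m - 5)*(m^4 + 4*m^3 - 13*m^2 - 40*m + 48) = (m - 5)*(m - 3)*(m^3 + 7*m^2 + 8*m - 16) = (m - 5)*(m - 3)*(m + 4)*(m^2 + 3*m - 4) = (m - 5)*(m - 3)*(m + 4)^2*(m - 1)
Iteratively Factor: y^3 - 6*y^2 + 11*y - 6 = (y - 1)*(y^2 - 5*y + 6) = (y - 2)*(y - 1)*(y - 3)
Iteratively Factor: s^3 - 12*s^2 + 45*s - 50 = (s - 5)*(s^2 - 7*s + 10) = (s - 5)*(s - 2)*(s - 5)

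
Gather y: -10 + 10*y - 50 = 10*y - 60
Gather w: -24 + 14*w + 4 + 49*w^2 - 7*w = 49*w^2 + 7*w - 20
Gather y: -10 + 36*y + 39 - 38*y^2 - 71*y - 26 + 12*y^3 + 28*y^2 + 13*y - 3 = 12*y^3 - 10*y^2 - 22*y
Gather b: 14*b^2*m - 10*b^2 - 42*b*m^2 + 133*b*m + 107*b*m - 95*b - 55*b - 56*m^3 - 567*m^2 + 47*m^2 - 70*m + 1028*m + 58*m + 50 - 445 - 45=b^2*(14*m - 10) + b*(-42*m^2 + 240*m - 150) - 56*m^3 - 520*m^2 + 1016*m - 440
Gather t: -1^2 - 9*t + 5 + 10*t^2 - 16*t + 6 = 10*t^2 - 25*t + 10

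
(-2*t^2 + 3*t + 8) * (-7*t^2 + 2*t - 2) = 14*t^4 - 25*t^3 - 46*t^2 + 10*t - 16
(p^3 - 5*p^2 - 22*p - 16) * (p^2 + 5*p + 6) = p^5 - 41*p^3 - 156*p^2 - 212*p - 96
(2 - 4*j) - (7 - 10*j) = 6*j - 5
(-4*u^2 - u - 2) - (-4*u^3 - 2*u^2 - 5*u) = 4*u^3 - 2*u^2 + 4*u - 2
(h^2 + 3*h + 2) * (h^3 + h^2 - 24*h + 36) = h^5 + 4*h^4 - 19*h^3 - 34*h^2 + 60*h + 72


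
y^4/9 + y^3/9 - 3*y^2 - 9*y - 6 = (y/3 + 1/3)*(y/3 + 1)*(y - 6)*(y + 3)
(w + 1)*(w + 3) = w^2 + 4*w + 3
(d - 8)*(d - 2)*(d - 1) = d^3 - 11*d^2 + 26*d - 16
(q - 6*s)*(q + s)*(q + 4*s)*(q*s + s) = q^4*s - q^3*s^2 + q^3*s - 26*q^2*s^3 - q^2*s^2 - 24*q*s^4 - 26*q*s^3 - 24*s^4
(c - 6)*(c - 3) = c^2 - 9*c + 18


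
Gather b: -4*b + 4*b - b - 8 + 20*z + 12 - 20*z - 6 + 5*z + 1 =-b + 5*z - 1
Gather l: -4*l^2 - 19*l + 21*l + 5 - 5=-4*l^2 + 2*l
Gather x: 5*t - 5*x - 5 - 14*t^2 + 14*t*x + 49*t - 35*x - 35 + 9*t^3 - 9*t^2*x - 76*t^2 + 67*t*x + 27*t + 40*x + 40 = 9*t^3 - 90*t^2 + 81*t + x*(-9*t^2 + 81*t)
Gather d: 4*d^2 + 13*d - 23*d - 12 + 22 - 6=4*d^2 - 10*d + 4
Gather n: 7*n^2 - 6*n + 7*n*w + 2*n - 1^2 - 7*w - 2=7*n^2 + n*(7*w - 4) - 7*w - 3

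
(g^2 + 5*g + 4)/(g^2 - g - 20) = (g + 1)/(g - 5)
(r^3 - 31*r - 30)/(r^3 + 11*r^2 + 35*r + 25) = (r - 6)/(r + 5)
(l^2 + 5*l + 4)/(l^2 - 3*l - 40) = (l^2 + 5*l + 4)/(l^2 - 3*l - 40)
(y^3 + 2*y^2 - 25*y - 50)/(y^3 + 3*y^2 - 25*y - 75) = (y + 2)/(y + 3)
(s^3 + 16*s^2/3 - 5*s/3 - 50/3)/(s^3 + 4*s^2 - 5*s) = (3*s^2 + s - 10)/(3*s*(s - 1))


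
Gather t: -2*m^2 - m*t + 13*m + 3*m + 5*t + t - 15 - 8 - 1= -2*m^2 + 16*m + t*(6 - m) - 24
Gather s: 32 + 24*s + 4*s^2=4*s^2 + 24*s + 32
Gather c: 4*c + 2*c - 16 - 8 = 6*c - 24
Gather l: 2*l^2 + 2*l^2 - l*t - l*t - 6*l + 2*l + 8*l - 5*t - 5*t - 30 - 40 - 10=4*l^2 + l*(4 - 2*t) - 10*t - 80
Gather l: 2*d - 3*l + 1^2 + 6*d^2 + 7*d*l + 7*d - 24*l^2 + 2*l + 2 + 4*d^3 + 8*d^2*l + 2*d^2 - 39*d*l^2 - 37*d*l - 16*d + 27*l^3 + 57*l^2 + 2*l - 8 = 4*d^3 + 8*d^2 - 7*d + 27*l^3 + l^2*(33 - 39*d) + l*(8*d^2 - 30*d + 1) - 5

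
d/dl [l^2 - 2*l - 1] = 2*l - 2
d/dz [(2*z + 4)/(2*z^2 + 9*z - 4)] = 2*(2*z^2 + 9*z - (z + 2)*(4*z + 9) - 4)/(2*z^2 + 9*z - 4)^2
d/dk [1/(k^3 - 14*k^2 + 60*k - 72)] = (-3*k^2 + 28*k - 60)/(k^3 - 14*k^2 + 60*k - 72)^2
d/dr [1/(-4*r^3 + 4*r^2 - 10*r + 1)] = 2*(6*r^2 - 4*r + 5)/(4*r^3 - 4*r^2 + 10*r - 1)^2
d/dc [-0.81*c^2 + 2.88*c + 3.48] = 2.88 - 1.62*c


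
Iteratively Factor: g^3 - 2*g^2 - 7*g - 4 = (g + 1)*(g^2 - 3*g - 4) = (g - 4)*(g + 1)*(g + 1)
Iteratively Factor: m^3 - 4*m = (m + 2)*(m^2 - 2*m) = (m - 2)*(m + 2)*(m)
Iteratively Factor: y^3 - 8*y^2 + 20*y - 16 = (y - 2)*(y^2 - 6*y + 8) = (y - 4)*(y - 2)*(y - 2)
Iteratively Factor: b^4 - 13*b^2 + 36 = (b - 3)*(b^3 + 3*b^2 - 4*b - 12) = (b - 3)*(b + 2)*(b^2 + b - 6) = (b - 3)*(b - 2)*(b + 2)*(b + 3)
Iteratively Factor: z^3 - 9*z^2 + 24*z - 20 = (z - 5)*(z^2 - 4*z + 4) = (z - 5)*(z - 2)*(z - 2)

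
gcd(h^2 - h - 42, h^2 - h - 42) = h^2 - h - 42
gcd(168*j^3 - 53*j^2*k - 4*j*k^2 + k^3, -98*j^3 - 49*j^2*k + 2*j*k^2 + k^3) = 7*j + k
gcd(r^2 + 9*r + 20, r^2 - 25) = r + 5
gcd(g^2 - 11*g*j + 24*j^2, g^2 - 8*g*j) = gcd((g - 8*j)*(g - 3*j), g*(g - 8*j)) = g - 8*j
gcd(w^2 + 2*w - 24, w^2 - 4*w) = w - 4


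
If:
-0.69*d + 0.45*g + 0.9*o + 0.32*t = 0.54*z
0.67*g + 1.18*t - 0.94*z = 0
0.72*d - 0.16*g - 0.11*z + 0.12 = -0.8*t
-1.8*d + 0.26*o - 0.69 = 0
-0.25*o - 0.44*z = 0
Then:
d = -0.42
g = -0.18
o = -0.22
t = 0.21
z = 0.13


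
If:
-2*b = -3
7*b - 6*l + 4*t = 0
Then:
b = 3/2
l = 2*t/3 + 7/4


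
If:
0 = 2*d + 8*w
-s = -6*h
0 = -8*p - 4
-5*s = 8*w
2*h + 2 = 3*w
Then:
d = -120/53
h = -8/53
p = -1/2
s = -48/53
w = 30/53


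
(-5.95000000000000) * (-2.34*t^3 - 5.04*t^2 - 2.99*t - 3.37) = 13.923*t^3 + 29.988*t^2 + 17.7905*t + 20.0515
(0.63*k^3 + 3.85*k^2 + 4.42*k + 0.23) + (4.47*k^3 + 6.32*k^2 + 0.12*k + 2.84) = 5.1*k^3 + 10.17*k^2 + 4.54*k + 3.07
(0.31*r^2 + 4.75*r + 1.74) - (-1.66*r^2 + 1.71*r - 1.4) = 1.97*r^2 + 3.04*r + 3.14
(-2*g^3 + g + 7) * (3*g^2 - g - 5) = -6*g^5 + 2*g^4 + 13*g^3 + 20*g^2 - 12*g - 35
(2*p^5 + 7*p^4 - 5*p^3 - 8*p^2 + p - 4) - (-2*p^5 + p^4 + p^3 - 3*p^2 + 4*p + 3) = 4*p^5 + 6*p^4 - 6*p^3 - 5*p^2 - 3*p - 7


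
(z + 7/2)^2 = z^2 + 7*z + 49/4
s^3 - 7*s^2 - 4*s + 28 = (s - 7)*(s - 2)*(s + 2)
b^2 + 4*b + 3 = (b + 1)*(b + 3)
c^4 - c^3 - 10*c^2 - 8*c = c*(c - 4)*(c + 1)*(c + 2)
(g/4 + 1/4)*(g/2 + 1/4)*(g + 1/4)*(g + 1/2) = g^4/8 + 9*g^3/32 + 7*g^2/32 + 9*g/128 + 1/128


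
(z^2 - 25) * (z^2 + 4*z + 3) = z^4 + 4*z^3 - 22*z^2 - 100*z - 75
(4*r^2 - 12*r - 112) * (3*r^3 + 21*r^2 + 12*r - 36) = 12*r^5 + 48*r^4 - 540*r^3 - 2640*r^2 - 912*r + 4032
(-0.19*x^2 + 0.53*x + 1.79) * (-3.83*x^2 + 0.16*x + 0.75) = 0.7277*x^4 - 2.0603*x^3 - 6.9134*x^2 + 0.6839*x + 1.3425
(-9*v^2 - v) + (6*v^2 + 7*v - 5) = -3*v^2 + 6*v - 5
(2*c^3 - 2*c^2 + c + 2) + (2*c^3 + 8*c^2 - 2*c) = 4*c^3 + 6*c^2 - c + 2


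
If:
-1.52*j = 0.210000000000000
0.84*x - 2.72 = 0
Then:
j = -0.14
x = 3.24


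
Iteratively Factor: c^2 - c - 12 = (c - 4)*(c + 3)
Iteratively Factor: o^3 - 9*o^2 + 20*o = (o)*(o^2 - 9*o + 20) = o*(o - 5)*(o - 4)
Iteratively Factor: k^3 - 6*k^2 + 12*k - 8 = (k - 2)*(k^2 - 4*k + 4) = (k - 2)^2*(k - 2)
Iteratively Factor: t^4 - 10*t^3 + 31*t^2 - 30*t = (t - 3)*(t^3 - 7*t^2 + 10*t) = (t - 5)*(t - 3)*(t^2 - 2*t) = (t - 5)*(t - 3)*(t - 2)*(t)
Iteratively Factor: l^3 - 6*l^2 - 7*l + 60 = (l - 4)*(l^2 - 2*l - 15) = (l - 5)*(l - 4)*(l + 3)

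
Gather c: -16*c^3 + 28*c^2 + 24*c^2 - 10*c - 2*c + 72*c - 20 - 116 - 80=-16*c^3 + 52*c^2 + 60*c - 216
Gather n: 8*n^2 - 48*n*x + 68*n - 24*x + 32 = 8*n^2 + n*(68 - 48*x) - 24*x + 32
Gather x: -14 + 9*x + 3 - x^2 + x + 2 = -x^2 + 10*x - 9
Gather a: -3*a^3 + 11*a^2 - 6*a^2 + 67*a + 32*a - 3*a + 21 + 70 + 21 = -3*a^3 + 5*a^2 + 96*a + 112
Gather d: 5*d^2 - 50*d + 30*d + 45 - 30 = 5*d^2 - 20*d + 15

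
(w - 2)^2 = w^2 - 4*w + 4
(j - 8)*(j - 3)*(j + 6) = j^3 - 5*j^2 - 42*j + 144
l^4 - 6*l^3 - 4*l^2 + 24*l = l*(l - 6)*(l - 2)*(l + 2)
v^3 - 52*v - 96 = (v - 8)*(v + 2)*(v + 6)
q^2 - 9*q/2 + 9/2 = (q - 3)*(q - 3/2)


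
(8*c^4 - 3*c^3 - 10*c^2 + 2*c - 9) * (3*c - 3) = 24*c^5 - 33*c^4 - 21*c^3 + 36*c^2 - 33*c + 27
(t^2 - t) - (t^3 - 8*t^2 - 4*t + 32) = -t^3 + 9*t^2 + 3*t - 32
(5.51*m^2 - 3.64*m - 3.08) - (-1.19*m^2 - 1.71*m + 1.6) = 6.7*m^2 - 1.93*m - 4.68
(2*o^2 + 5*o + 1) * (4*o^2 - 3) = 8*o^4 + 20*o^3 - 2*o^2 - 15*o - 3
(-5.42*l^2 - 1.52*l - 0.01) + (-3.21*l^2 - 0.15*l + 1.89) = -8.63*l^2 - 1.67*l + 1.88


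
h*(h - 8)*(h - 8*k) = h^3 - 8*h^2*k - 8*h^2 + 64*h*k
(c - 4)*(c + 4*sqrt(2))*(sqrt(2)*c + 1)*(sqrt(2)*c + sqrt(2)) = 2*c^4 - 6*c^3 + 9*sqrt(2)*c^3 - 27*sqrt(2)*c^2 - 36*sqrt(2)*c - 24*c - 32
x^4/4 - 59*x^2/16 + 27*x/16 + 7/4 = (x/4 + 1)*(x - 7/2)*(x - 1)*(x + 1/2)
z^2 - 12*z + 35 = (z - 7)*(z - 5)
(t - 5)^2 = t^2 - 10*t + 25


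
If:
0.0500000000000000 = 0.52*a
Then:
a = 0.10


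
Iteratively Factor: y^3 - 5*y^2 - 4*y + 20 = (y - 2)*(y^2 - 3*y - 10) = (y - 2)*(y + 2)*(y - 5)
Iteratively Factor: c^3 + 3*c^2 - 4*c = (c)*(c^2 + 3*c - 4) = c*(c + 4)*(c - 1)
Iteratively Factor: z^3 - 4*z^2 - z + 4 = (z - 1)*(z^2 - 3*z - 4) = (z - 4)*(z - 1)*(z + 1)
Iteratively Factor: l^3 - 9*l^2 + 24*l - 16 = (l - 4)*(l^2 - 5*l + 4) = (l - 4)^2*(l - 1)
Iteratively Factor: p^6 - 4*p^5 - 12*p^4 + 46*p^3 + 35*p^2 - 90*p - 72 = (p + 3)*(p^5 - 7*p^4 + 9*p^3 + 19*p^2 - 22*p - 24) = (p - 3)*(p + 3)*(p^4 - 4*p^3 - 3*p^2 + 10*p + 8) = (p - 3)*(p + 1)*(p + 3)*(p^3 - 5*p^2 + 2*p + 8) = (p - 3)*(p - 2)*(p + 1)*(p + 3)*(p^2 - 3*p - 4) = (p - 4)*(p - 3)*(p - 2)*(p + 1)*(p + 3)*(p + 1)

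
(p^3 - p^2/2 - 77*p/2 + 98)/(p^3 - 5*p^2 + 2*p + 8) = (p^2 + 7*p/2 - 49/2)/(p^2 - p - 2)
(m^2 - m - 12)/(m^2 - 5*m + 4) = (m + 3)/(m - 1)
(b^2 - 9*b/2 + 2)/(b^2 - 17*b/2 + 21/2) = (2*b^2 - 9*b + 4)/(2*b^2 - 17*b + 21)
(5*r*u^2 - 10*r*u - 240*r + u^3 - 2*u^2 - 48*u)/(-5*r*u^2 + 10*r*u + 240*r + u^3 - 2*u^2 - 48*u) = (-5*r - u)/(5*r - u)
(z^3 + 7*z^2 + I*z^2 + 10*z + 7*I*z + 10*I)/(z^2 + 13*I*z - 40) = (z^3 + z^2*(7 + I) + z*(10 + 7*I) + 10*I)/(z^2 + 13*I*z - 40)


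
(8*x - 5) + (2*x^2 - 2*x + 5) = 2*x^2 + 6*x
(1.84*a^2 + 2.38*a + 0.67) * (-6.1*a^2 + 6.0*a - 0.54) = -11.224*a^4 - 3.478*a^3 + 9.1994*a^2 + 2.7348*a - 0.3618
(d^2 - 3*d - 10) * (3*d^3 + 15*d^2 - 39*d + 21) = 3*d^5 + 6*d^4 - 114*d^3 - 12*d^2 + 327*d - 210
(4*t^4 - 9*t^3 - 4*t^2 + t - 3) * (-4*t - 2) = -16*t^5 + 28*t^4 + 34*t^3 + 4*t^2 + 10*t + 6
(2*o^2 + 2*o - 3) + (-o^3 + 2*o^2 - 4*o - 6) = -o^3 + 4*o^2 - 2*o - 9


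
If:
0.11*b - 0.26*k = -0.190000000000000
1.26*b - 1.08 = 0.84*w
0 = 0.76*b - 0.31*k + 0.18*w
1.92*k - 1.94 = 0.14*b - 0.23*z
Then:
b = 0.51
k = 0.95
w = -0.52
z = 0.85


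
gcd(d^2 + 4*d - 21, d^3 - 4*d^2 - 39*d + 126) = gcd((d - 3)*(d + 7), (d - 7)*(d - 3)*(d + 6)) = d - 3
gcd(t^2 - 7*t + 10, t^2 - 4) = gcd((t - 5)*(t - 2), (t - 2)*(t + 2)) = t - 2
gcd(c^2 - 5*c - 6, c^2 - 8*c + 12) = c - 6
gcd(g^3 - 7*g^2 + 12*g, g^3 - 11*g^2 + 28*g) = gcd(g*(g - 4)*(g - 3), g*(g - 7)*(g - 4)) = g^2 - 4*g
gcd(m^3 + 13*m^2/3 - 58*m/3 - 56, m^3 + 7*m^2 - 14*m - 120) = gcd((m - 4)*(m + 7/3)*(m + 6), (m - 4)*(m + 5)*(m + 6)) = m^2 + 2*m - 24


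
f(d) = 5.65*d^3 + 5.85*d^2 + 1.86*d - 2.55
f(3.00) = 208.23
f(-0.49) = -2.72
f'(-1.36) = 17.30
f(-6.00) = -1023.51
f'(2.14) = 104.52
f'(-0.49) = 0.20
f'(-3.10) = 128.48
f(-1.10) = -5.04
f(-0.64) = -2.83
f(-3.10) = -120.42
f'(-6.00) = 541.86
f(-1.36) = -8.47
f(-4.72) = -475.12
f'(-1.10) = 9.50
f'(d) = 16.95*d^2 + 11.7*d + 1.86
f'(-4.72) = 324.25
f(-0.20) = -2.73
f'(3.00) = 189.51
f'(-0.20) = 0.20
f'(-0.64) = 1.31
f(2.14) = 83.59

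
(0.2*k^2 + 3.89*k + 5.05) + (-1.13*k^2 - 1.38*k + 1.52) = -0.93*k^2 + 2.51*k + 6.57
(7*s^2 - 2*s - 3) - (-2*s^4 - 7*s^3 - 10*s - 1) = 2*s^4 + 7*s^3 + 7*s^2 + 8*s - 2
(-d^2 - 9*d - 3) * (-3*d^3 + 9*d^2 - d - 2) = 3*d^5 + 18*d^4 - 71*d^3 - 16*d^2 + 21*d + 6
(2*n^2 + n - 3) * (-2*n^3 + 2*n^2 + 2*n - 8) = -4*n^5 + 2*n^4 + 12*n^3 - 20*n^2 - 14*n + 24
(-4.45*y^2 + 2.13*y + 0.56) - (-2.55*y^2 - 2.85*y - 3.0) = -1.9*y^2 + 4.98*y + 3.56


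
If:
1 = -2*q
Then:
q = -1/2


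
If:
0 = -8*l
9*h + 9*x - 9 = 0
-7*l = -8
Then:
No Solution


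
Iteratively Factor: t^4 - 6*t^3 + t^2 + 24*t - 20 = (t - 1)*(t^3 - 5*t^2 - 4*t + 20) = (t - 2)*(t - 1)*(t^2 - 3*t - 10) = (t - 5)*(t - 2)*(t - 1)*(t + 2)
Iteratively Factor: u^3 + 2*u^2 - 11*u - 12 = (u - 3)*(u^2 + 5*u + 4) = (u - 3)*(u + 1)*(u + 4)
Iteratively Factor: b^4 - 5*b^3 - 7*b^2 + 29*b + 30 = (b + 2)*(b^3 - 7*b^2 + 7*b + 15) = (b - 3)*(b + 2)*(b^2 - 4*b - 5) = (b - 3)*(b + 1)*(b + 2)*(b - 5)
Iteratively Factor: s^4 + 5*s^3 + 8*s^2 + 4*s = (s + 2)*(s^3 + 3*s^2 + 2*s) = (s + 2)^2*(s^2 + s) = s*(s + 2)^2*(s + 1)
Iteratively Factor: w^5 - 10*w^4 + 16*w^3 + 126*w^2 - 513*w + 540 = (w - 3)*(w^4 - 7*w^3 - 5*w^2 + 111*w - 180) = (w - 3)^2*(w^3 - 4*w^2 - 17*w + 60) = (w - 3)^3*(w^2 - w - 20) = (w - 3)^3*(w + 4)*(w - 5)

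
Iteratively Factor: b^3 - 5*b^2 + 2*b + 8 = (b + 1)*(b^2 - 6*b + 8) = (b - 4)*(b + 1)*(b - 2)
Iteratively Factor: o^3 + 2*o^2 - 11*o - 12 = (o + 4)*(o^2 - 2*o - 3) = (o + 1)*(o + 4)*(o - 3)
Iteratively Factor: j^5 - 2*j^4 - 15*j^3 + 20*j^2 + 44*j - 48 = (j + 2)*(j^4 - 4*j^3 - 7*j^2 + 34*j - 24) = (j - 1)*(j + 2)*(j^3 - 3*j^2 - 10*j + 24) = (j - 1)*(j + 2)*(j + 3)*(j^2 - 6*j + 8) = (j - 2)*(j - 1)*(j + 2)*(j + 3)*(j - 4)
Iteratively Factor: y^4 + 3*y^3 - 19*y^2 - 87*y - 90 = (y + 2)*(y^3 + y^2 - 21*y - 45) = (y + 2)*(y + 3)*(y^2 - 2*y - 15) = (y - 5)*(y + 2)*(y + 3)*(y + 3)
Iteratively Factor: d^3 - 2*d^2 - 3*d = (d - 3)*(d^2 + d) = (d - 3)*(d + 1)*(d)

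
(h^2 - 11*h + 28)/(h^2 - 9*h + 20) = (h - 7)/(h - 5)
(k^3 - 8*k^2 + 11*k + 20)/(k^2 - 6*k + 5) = (k^2 - 3*k - 4)/(k - 1)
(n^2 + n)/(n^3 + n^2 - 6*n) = (n + 1)/(n^2 + n - 6)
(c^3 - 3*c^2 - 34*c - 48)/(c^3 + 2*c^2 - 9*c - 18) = (c - 8)/(c - 3)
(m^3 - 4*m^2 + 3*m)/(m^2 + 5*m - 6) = m*(m - 3)/(m + 6)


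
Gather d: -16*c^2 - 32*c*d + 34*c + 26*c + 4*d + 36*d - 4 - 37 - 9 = -16*c^2 + 60*c + d*(40 - 32*c) - 50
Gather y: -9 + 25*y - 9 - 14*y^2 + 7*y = -14*y^2 + 32*y - 18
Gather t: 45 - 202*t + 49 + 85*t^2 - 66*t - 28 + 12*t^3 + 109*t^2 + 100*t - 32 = 12*t^3 + 194*t^2 - 168*t + 34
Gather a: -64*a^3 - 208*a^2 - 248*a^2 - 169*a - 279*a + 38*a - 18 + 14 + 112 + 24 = -64*a^3 - 456*a^2 - 410*a + 132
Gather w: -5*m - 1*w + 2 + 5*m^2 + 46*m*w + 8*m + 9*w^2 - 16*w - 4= 5*m^2 + 3*m + 9*w^2 + w*(46*m - 17) - 2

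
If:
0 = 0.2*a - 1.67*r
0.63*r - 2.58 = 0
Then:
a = 34.20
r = 4.10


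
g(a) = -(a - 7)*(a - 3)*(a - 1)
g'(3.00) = 8.00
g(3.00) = 0.00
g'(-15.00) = -1036.00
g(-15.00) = 6336.00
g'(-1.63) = -74.83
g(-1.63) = 105.09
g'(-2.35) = -99.27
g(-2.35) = 167.58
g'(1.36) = -6.63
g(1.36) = -3.33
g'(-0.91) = -53.50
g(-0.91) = 59.07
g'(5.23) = 2.00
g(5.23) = 16.70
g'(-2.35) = -99.27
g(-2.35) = 167.58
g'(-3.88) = -161.52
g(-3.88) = 365.29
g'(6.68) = -17.91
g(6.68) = 6.69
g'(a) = -(a - 7)*(a - 3) - (a - 7)*(a - 1) - (a - 3)*(a - 1)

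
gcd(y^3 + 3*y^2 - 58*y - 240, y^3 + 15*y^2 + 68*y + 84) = y + 6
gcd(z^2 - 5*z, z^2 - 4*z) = z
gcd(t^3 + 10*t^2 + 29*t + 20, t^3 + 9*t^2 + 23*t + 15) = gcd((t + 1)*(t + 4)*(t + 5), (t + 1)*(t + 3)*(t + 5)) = t^2 + 6*t + 5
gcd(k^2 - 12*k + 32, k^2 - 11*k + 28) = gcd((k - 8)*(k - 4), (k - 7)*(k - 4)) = k - 4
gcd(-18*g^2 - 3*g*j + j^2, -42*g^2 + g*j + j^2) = 6*g - j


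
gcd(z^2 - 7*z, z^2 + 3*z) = z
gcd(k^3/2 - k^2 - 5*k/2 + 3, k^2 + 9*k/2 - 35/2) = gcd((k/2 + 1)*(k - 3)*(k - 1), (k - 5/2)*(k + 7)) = 1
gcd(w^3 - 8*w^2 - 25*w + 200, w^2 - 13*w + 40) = w^2 - 13*w + 40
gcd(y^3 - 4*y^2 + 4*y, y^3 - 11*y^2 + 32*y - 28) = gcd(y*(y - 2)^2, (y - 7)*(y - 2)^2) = y^2 - 4*y + 4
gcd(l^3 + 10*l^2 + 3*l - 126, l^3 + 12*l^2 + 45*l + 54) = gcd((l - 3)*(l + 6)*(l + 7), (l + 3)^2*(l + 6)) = l + 6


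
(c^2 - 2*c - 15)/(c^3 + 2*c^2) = (c^2 - 2*c - 15)/(c^2*(c + 2))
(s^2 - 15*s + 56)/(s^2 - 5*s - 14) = (s - 8)/(s + 2)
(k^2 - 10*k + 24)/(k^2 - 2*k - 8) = (k - 6)/(k + 2)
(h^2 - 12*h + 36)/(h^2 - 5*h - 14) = (-h^2 + 12*h - 36)/(-h^2 + 5*h + 14)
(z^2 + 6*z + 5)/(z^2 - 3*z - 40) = (z + 1)/(z - 8)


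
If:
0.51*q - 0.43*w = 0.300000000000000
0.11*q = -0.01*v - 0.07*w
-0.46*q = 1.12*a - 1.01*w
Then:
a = 0.555497198879552*w - 0.241596638655462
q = 0.843137254901961*w + 0.588235294117647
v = -16.2745098039216*w - 6.47058823529412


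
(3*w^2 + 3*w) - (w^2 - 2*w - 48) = 2*w^2 + 5*w + 48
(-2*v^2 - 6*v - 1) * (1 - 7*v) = 14*v^3 + 40*v^2 + v - 1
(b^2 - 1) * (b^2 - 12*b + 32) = b^4 - 12*b^3 + 31*b^2 + 12*b - 32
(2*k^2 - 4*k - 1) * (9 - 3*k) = -6*k^3 + 30*k^2 - 33*k - 9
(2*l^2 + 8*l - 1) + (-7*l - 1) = 2*l^2 + l - 2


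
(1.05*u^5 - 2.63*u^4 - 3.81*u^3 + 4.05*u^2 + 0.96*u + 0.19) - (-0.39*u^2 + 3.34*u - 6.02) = 1.05*u^5 - 2.63*u^4 - 3.81*u^3 + 4.44*u^2 - 2.38*u + 6.21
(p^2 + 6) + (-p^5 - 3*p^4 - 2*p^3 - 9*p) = -p^5 - 3*p^4 - 2*p^3 + p^2 - 9*p + 6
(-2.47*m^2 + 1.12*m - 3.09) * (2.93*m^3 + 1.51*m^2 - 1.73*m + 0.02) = -7.2371*m^5 - 0.4481*m^4 - 3.0894*m^3 - 6.6529*m^2 + 5.3681*m - 0.0618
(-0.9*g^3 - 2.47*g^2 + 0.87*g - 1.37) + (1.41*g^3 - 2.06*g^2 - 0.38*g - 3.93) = 0.51*g^3 - 4.53*g^2 + 0.49*g - 5.3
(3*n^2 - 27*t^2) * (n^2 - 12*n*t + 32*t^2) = 3*n^4 - 36*n^3*t + 69*n^2*t^2 + 324*n*t^3 - 864*t^4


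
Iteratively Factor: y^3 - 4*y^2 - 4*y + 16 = (y - 4)*(y^2 - 4) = (y - 4)*(y - 2)*(y + 2)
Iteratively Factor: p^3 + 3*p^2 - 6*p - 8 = (p + 1)*(p^2 + 2*p - 8) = (p + 1)*(p + 4)*(p - 2)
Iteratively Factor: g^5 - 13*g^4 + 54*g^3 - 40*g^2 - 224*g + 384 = (g - 3)*(g^4 - 10*g^3 + 24*g^2 + 32*g - 128) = (g - 4)*(g - 3)*(g^3 - 6*g^2 + 32) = (g - 4)^2*(g - 3)*(g^2 - 2*g - 8) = (g - 4)^3*(g - 3)*(g + 2)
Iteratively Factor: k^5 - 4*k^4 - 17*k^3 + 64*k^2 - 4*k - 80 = (k + 4)*(k^4 - 8*k^3 + 15*k^2 + 4*k - 20) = (k - 2)*(k + 4)*(k^3 - 6*k^2 + 3*k + 10) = (k - 2)*(k + 1)*(k + 4)*(k^2 - 7*k + 10) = (k - 5)*(k - 2)*(k + 1)*(k + 4)*(k - 2)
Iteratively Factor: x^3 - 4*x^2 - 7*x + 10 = (x - 1)*(x^2 - 3*x - 10) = (x - 5)*(x - 1)*(x + 2)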